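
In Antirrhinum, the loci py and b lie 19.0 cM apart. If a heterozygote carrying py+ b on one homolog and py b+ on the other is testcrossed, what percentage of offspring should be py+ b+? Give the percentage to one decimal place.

A map distance of 19.0 cM corresponds to a recombination frequency of 0.190.
The F1 is py+ b / py b+, so py+ b+ is a recombinant gamete class with expected frequency r/2 = 0.190/2 = 0.0950.
That is 0.0950 = 9.5% of the progeny.

9.5%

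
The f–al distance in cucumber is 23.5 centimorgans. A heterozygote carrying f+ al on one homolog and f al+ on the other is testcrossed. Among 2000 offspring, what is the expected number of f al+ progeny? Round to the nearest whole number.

A map distance of 23.5 centimorgans corresponds to a recombination frequency of 0.235.
The F1 is f+ al / f al+, so f al+ is a parental gamete class with expected frequency (1 − r)/2 = 0.765/2 = 0.3825.
Expected number = 0.3825 × 2000 = 765.00 ≈ 765.

765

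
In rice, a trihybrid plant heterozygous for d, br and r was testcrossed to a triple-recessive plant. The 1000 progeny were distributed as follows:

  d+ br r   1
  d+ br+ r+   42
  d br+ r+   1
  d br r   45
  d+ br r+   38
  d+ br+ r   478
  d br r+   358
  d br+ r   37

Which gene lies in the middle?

br

The two most frequent reciprocal classes, d+ br+ r and d br r+, are the parental types, so the F1 was d+ br+ r / d br r+.
The two rarest classes, d+ br r and d br+ r+, are the double crossovers. Comparing them with the parentals, only the br allele has switched, so br is the middle locus and the order is r – br – d.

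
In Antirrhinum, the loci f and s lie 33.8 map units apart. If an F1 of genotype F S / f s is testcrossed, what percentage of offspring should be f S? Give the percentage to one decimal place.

16.9%

A map distance of 33.8 map units corresponds to a recombination frequency of 0.338.
The F1 is F S / f s, so f S is a recombinant gamete class with expected frequency r/2 = 0.338/2 = 0.1690.
That is 0.1690 = 16.9% of the progeny.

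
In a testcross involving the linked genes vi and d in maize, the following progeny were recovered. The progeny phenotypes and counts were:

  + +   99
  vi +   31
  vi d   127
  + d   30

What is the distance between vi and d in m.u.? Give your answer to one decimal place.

21.3 m.u.

The two most frequent classes, + + (99) and vi d (127), are the parental types, so the F1 was + + / vi d.
The recombinant classes are + d and vi +: 30 + 31 = 61.
Recombination frequency = 61/287 = 0.2125 ≈ 21.3%, i.e. 21.3 m.u.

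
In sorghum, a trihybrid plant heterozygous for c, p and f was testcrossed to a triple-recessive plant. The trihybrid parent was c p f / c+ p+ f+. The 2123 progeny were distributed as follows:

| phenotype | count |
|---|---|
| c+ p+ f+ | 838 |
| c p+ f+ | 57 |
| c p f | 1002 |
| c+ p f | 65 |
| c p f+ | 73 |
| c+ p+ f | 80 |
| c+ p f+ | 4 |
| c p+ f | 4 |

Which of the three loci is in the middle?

p

The two rarest classes, c p+ f and c+ p f+, are the double crossovers. Comparing them with the parentals, only the p allele has switched, so p is the middle locus and the order is c – p – f.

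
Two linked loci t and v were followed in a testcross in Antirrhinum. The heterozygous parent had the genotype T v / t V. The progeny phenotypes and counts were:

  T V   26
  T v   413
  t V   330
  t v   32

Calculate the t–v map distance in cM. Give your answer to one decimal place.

7.2 cM

The recombinant classes are T V and t v: 26 + 32 = 58.
Recombination frequency = 58/801 = 0.0724 ≈ 7.2%, i.e. 7.2 cM.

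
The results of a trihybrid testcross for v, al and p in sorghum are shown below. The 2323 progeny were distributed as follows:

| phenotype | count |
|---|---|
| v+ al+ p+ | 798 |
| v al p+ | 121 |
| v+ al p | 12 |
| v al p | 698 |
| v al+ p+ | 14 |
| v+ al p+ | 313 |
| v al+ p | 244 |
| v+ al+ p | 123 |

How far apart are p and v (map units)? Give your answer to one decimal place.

11.6 map units

The two most frequent reciprocal classes, v+ al+ p+ and v al p, are the parental types, so the F1 was v+ al+ p+ / v al p.
The two rarest classes, v al+ p+ and v+ al p, are the double crossovers. Comparing them with the parentals, only the v allele has switched, so v is the middle locus and the order is p – v – al.
Crossovers in the p–v interval produce the single-crossover classes v+ al+ p and v al p+ (123 + 121 = 244) plus the double crossovers (26).
RF(p–v) = (244 + 26) / 2323 = 270/2323 = 0.1162 → 11.6 map units.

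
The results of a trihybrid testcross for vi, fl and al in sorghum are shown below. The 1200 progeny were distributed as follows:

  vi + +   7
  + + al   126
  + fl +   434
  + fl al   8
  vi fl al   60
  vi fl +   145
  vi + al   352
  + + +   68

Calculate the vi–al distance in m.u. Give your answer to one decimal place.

The two most frequent reciprocal classes, + fl + and vi + al, are the parental types, so the F1 was + fl + / vi + al.
The two rarest classes, + fl al and vi + +, are the double crossovers. Comparing them with the parentals, only the al allele has switched, so al is the middle locus and the order is vi – al – fl.
Crossovers in the vi–al interval produce the single-crossover classes vi fl + and + + al (145 + 126 = 271) plus the double crossovers (15).
RF(vi–al) = (271 + 15) / 1200 = 286/1200 = 0.2383 → 23.8 m.u.

23.8 m.u.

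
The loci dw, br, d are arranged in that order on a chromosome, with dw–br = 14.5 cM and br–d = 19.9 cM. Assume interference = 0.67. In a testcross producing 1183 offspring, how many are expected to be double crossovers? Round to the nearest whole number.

Map distances give recombination frequencies of 0.145 and 0.199 for the two intervals.
With interference 0.67 (so coincidence = 0.33), expected double-crossover frequency = 0.145 × 0.199 × 0.33 = 0.00952.
Expected number = 0.00952 × 1183 = 11.26 ≈ 11.

11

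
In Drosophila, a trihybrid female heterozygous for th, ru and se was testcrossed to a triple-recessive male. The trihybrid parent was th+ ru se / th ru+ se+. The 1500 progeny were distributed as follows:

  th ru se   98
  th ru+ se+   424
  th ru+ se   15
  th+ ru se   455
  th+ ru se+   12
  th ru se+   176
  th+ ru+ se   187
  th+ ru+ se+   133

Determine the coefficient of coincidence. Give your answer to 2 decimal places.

The two rarest classes, th+ ru se+ and th ru+ se, are the double crossovers. Comparing them with the parentals, only the se allele has switched, so se is the middle locus and the order is ru – se – th.
ru–se: (363 + 27)/1500 = 0.2600; se–th: (231 + 27)/1500 = 0.1720.
Expected DCO frequency = 0.2600 × 0.1720 ≈ 0.04472; observed = 27/1500 ≈ 0.01800.
Coefficient of coincidence = 0.01800/0.04472 ≈ 0.40.

0.40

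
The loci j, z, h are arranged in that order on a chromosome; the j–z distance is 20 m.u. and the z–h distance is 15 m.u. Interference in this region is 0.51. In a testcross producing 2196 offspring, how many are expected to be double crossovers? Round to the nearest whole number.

Map distances give recombination frequencies of 0.200 and 0.150 for the two intervals.
With interference 0.51 (so coincidence = 0.49), expected double-crossover frequency = 0.200 × 0.150 × 0.49 = 0.01470.
Expected number = 0.01470 × 2196 = 32.28 ≈ 32.

32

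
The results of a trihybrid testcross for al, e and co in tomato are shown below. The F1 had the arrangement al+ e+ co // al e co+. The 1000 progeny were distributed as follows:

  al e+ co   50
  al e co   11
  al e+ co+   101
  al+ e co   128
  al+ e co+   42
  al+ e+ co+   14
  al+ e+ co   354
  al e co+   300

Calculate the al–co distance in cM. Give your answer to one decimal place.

11.7 cM

The two rarest classes, al+ e+ co+ and al e co, are the double crossovers. Comparing them with the parentals, only the co allele has switched, so co is the middle locus and the order is e – co – al.
Crossovers in the co–al interval produce the single-crossover classes al e+ co and al+ e co+ (50 + 42 = 92) plus the double crossovers (25).
RF(co–al) = (92 + 25) / 1000 = 117/1000 = 0.1170 → 11.7 cM.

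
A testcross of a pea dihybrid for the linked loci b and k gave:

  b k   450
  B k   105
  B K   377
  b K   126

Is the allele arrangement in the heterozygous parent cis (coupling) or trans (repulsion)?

cis

The two most frequent classes are B K (377) and b k (450); these are the parental (non-recombinant) types.
So the F1 carried B K on one chromosome and b k on the other — the recessive alleles are on the same chromosome (cis / coupling).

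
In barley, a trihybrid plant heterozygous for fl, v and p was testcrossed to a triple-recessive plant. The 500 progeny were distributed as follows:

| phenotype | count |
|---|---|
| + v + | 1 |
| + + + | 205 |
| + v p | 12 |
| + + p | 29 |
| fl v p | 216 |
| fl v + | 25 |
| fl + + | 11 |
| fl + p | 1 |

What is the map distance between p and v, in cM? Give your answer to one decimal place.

11.2 cM

The two most frequent reciprocal classes, + + + and fl v p, are the parental types, so the F1 was + + + / fl v p.
The two rarest classes, + v + and fl + p, are the double crossovers. Comparing them with the parentals, only the v allele has switched, so v is the middle locus and the order is p – v – fl.
Crossovers in the p–v interval produce the single-crossover classes + + p and fl v + (29 + 25 = 54) plus the double crossovers (2).
RF(p–v) = (54 + 2) / 500 = 56/500 = 0.1120 → 11.2 cM.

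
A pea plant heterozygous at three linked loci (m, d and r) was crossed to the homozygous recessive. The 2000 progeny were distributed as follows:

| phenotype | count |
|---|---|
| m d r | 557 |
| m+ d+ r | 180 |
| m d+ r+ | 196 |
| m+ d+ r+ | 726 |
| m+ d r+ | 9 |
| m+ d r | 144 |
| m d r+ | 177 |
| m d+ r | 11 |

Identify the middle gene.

The two most frequent reciprocal classes, m+ d+ r+ and m d r, are the parental types, so the F1 was m+ d+ r+ / m d r.
The two rarest classes, m+ d r+ and m d+ r, are the double crossovers. Comparing them with the parentals, only the d allele has switched, so d is the middle locus and the order is m – d – r.

d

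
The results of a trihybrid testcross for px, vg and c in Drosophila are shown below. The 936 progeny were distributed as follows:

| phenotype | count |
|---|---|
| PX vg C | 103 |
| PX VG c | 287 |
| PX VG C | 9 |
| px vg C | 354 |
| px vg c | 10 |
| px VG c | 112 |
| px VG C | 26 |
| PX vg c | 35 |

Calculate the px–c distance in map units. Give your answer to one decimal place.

The two most frequent reciprocal classes, px vg C and PX VG c, are the parental types, so the F1 was px vg C / PX VG c.
The two rarest classes, px vg c and PX VG C, are the double crossovers. Comparing them with the parentals, only the c allele has switched, so c is the middle locus and the order is vg – c – px.
Crossovers in the c–px interval produce the single-crossover classes PX vg C and px VG c (103 + 112 = 215) plus the double crossovers (19).
RF(c–px) = (215 + 19) / 936 = 234/936 = 0.2500 → 25.0 map units.

25.0 map units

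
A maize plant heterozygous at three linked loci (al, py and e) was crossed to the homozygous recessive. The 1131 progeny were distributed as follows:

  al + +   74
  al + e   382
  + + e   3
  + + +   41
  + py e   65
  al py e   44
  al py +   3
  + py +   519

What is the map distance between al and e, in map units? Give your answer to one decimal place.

The two most frequent reciprocal classes, + py + and al + e, are the parental types, so the F1 was + py + / al + e.
The two rarest classes, al py + and + + e, are the double crossovers. Comparing them with the parentals, only the al allele has switched, so al is the middle locus and the order is e – al – py.
Crossovers in the e–al interval produce the single-crossover classes + py e and al + + (65 + 74 = 139) plus the double crossovers (6).
RF(e–al) = (139 + 6) / 1131 = 145/1131 = 0.1282 → 12.8 map units.

12.8 map units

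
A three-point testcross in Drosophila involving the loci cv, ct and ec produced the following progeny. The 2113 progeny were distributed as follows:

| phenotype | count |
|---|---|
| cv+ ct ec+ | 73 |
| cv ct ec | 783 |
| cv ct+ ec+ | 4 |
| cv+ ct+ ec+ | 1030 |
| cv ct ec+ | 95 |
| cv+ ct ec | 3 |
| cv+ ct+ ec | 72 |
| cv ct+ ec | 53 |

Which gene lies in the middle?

The two most frequent reciprocal classes, cv+ ct+ ec+ and cv ct ec, are the parental types, so the F1 was cv+ ct+ ec+ / cv ct ec.
The two rarest classes, cv ct+ ec+ and cv+ ct ec, are the double crossovers. Comparing them with the parentals, only the cv allele has switched, so cv is the middle locus and the order is ct – cv – ec.

cv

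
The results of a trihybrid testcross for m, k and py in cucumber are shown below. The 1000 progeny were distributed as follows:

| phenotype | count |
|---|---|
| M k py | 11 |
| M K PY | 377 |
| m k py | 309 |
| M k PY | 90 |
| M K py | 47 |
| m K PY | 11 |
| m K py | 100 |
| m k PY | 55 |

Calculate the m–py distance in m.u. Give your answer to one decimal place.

12.4 m.u.

The two most frequent reciprocal classes, M K PY and m k py, are the parental types, so the F1 was M K PY / m k py.
The two rarest classes, m K PY and M k py, are the double crossovers. Comparing them with the parentals, only the m allele has switched, so m is the middle locus and the order is k – m – py.
Crossovers in the m–py interval produce the single-crossover classes M K py and m k PY (47 + 55 = 102) plus the double crossovers (22).
RF(m–py) = (102 + 22) / 1000 = 124/1000 = 0.1240 → 12.4 m.u.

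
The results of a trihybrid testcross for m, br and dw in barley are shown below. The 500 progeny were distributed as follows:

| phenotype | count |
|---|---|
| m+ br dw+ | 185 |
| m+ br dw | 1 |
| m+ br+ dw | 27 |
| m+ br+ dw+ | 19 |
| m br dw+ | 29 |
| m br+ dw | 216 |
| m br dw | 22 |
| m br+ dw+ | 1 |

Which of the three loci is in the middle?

dw

The two most frequent reciprocal classes, m br+ dw and m+ br dw+, are the parental types, so the F1 was m br+ dw / m+ br dw+.
The two rarest classes, m br+ dw+ and m+ br dw, are the double crossovers. Comparing them with the parentals, only the dw allele has switched, so dw is the middle locus and the order is br – dw – m.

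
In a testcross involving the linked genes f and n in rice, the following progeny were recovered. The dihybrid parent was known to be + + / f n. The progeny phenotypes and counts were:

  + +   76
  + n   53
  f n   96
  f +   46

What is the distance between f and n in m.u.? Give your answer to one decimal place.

The recombinant classes are + n and f +: 53 + 46 = 99.
Recombination frequency = 99/271 = 0.3653 ≈ 36.5%, i.e. 36.5 m.u.

36.5 m.u.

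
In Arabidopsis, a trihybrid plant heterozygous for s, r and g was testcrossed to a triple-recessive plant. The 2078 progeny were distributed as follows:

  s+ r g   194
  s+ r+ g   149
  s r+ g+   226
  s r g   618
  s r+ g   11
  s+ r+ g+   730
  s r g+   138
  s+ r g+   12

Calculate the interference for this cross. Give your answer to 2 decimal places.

The two most frequent reciprocal classes, s+ r+ g+ and s r g, are the parental types, so the F1 was s+ r+ g+ / s r g.
The two rarest classes, s+ r g+ and s r+ g, are the double crossovers. Comparing them with the parentals, only the r allele has switched, so r is the middle locus and the order is s – r – g.
s–r: (420 + 23)/2078 = 0.2132; r–g: (287 + 23)/2078 = 0.1492.
Expected DCO frequency = 0.2132 × 0.1492 ≈ 0.03181; observed = 23/2078 ≈ 0.01107.
Coefficient of coincidence = 0.01107/0.03181 ≈ 0.35; interference = 1 − 0.35 = 0.65.

0.65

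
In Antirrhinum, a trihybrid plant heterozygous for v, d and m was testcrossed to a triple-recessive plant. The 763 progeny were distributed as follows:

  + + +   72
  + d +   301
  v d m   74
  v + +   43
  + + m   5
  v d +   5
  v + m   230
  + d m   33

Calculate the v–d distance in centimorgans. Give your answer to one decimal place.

20.4 centimorgans

The two most frequent reciprocal classes, + d + and v + m, are the parental types, so the F1 was + d + / v + m.
The two rarest classes, v d + and + + m, are the double crossovers. Comparing them with the parentals, only the v allele has switched, so v is the middle locus and the order is d – v – m.
Crossovers in the d–v interval produce the single-crossover classes + + + and v d m (72 + 74 = 146) plus the double crossovers (10).
RF(d–v) = (146 + 10) / 763 = 156/763 = 0.2045 → 20.4 centimorgans.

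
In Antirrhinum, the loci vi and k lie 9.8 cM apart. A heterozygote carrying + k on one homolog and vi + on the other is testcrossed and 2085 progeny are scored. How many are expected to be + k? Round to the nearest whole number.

940

A map distance of 9.8 cM corresponds to a recombination frequency of 0.098.
The F1 is + k / vi +, so + k is a parental gamete class with expected frequency (1 − r)/2 = 0.902/2 = 0.4510.
Expected number = 0.4510 × 2085 = 940.34 ≈ 940.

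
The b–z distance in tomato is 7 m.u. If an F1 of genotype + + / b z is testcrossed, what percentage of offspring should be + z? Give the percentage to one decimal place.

3.5%

A map distance of 7 m.u. corresponds to a recombination frequency of 0.070.
The F1 is + + / b z, so + z is a recombinant gamete class with expected frequency r/2 = 0.070/2 = 0.0350.
That is 0.0350 = 3.5% of the progeny.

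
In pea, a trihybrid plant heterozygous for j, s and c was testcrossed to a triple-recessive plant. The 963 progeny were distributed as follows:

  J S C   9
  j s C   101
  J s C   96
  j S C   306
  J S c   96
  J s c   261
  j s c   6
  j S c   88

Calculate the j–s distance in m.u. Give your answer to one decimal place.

The two most frequent reciprocal classes, J s c and j S C, are the parental types, so the F1 was J s c / j S C.
The two rarest classes, j s c and J S C, are the double crossovers. Comparing them with the parentals, only the j allele has switched, so j is the middle locus and the order is c – j – s.
Crossovers in the j–s interval produce the single-crossover classes J S c and j s C (96 + 101 = 197) plus the double crossovers (15).
RF(j–s) = (197 + 15) / 963 = 212/963 = 0.2201 → 22.0 m.u.

22.0 m.u.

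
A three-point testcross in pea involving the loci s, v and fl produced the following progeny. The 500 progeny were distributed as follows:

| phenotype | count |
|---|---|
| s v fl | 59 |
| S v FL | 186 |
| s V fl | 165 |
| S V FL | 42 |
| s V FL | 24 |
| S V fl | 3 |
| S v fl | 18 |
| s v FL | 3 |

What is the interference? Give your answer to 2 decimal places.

0.42

The two most frequent reciprocal classes, s V fl and S v FL, are the parental types, so the F1 was s V fl / S v FL.
The two rarest classes, S V fl and s v FL, are the double crossovers. Comparing them with the parentals, only the s allele has switched, so s is the middle locus and the order is fl – s – v.
fl–s: (42 + 6)/500 = 0.0960; s–v: (101 + 6)/500 = 0.2140.
Expected DCO frequency = 0.0960 × 0.2140 ≈ 0.02054; observed = 6/500 ≈ 0.01200.
Coefficient of coincidence = 0.01200/0.02054 ≈ 0.58; interference = 1 − 0.58 = 0.42.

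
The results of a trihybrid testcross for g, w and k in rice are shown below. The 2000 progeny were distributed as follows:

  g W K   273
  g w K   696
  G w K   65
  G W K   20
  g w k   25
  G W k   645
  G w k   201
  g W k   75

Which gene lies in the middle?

k

The two most frequent reciprocal classes, G W k and g w K, are the parental types, so the F1 was G W k / g w K.
The two rarest classes, G W K and g w k, are the double crossovers. Comparing them with the parentals, only the k allele has switched, so k is the middle locus and the order is g – k – w.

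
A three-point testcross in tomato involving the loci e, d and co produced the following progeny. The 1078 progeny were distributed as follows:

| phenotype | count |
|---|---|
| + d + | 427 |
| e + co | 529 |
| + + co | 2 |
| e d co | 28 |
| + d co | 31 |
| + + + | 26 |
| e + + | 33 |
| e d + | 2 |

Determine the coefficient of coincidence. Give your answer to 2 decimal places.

The two most frequent reciprocal classes, + d + and e + co, are the parental types, so the F1 was + d + / e + co.
The two rarest classes, e d + and + + co, are the double crossovers. Comparing them with the parentals, only the e allele has switched, so e is the middle locus and the order is d – e – co.
d–e: (54 + 4)/1078 = 0.0538; e–co: (64 + 4)/1078 = 0.0631.
Expected DCO frequency = 0.0538 × 0.0631 ≈ 0.00339; observed = 4/1078 ≈ 0.00371.
Coefficient of coincidence = 0.00371/0.00339 ≈ 1.09.

1.09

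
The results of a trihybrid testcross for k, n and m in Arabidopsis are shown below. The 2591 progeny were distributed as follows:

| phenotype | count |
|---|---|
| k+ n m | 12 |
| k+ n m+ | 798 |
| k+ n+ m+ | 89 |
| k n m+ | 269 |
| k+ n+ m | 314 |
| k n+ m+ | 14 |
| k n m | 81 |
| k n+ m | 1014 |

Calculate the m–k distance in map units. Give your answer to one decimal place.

The two most frequent reciprocal classes, k n+ m and k+ n m+, are the parental types, so the F1 was k n+ m / k+ n m+.
The two rarest classes, k n+ m+ and k+ n m, are the double crossovers. Comparing them with the parentals, only the m allele has switched, so m is the middle locus and the order is n – m – k.
Crossovers in the m–k interval produce the single-crossover classes k+ n+ m and k n m+ (314 + 269 = 583) plus the double crossovers (26).
RF(m–k) = (583 + 26) / 2591 = 609/2591 = 0.2350 → 23.5 map units.

23.5 map units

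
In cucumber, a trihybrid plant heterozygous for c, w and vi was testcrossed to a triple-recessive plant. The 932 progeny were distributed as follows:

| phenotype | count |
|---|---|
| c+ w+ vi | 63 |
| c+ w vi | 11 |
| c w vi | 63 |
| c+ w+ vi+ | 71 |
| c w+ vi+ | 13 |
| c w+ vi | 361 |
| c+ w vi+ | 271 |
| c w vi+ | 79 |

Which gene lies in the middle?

vi

The two most frequent reciprocal classes, c w+ vi and c+ w vi+, are the parental types, so the F1 was c w+ vi / c+ w vi+.
The two rarest classes, c w+ vi+ and c+ w vi, are the double crossovers. Comparing them with the parentals, only the vi allele has switched, so vi is the middle locus and the order is c – vi – w.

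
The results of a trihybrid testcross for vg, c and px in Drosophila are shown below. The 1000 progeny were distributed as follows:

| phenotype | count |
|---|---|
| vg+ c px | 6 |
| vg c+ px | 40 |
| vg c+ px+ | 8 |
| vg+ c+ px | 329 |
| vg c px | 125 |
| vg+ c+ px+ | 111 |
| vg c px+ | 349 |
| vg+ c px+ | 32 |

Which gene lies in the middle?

c

The two most frequent reciprocal classes, vg+ c+ px and vg c px+, are the parental types, so the F1 was vg+ c+ px / vg c px+.
The two rarest classes, vg+ c px and vg c+ px+, are the double crossovers. Comparing them with the parentals, only the c allele has switched, so c is the middle locus and the order is px – c – vg.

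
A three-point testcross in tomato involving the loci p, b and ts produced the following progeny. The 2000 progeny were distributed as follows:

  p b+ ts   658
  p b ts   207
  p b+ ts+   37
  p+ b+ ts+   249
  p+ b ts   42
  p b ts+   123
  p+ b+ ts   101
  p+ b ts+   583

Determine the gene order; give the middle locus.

The two most frequent reciprocal classes, p b+ ts and p+ b ts+, are the parental types, so the F1 was p b+ ts / p+ b ts+.
The two rarest classes, p b+ ts+ and p+ b ts, are the double crossovers. Comparing them with the parentals, only the ts allele has switched, so ts is the middle locus and the order is b – ts – p.

ts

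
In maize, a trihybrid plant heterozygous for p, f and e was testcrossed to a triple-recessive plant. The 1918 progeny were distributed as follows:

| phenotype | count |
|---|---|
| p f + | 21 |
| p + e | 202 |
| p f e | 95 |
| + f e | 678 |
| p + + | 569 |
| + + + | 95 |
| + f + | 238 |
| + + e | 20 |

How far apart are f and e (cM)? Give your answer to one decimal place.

25.1 cM

The two most frequent reciprocal classes, + f e and p + +, are the parental types, so the F1 was + f e / p + +.
The two rarest classes, + + e and p f +, are the double crossovers. Comparing them with the parentals, only the f allele has switched, so f is the middle locus and the order is e – f – p.
Crossovers in the e–f interval produce the single-crossover classes + f + and p + e (238 + 202 = 440) plus the double crossovers (41).
RF(e–f) = (440 + 41) / 1918 = 481/1918 = 0.2508 → 25.1 cM.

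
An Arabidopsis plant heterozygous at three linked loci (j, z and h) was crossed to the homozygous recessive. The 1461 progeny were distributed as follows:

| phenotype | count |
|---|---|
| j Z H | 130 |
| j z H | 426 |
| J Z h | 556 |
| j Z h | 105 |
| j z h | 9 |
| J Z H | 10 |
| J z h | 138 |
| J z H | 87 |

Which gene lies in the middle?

The two most frequent reciprocal classes, J Z h and j z H, are the parental types, so the F1 was J Z h / j z H.
The two rarest classes, J Z H and j z h, are the double crossovers. Comparing them with the parentals, only the h allele has switched, so h is the middle locus and the order is z – h – j.

h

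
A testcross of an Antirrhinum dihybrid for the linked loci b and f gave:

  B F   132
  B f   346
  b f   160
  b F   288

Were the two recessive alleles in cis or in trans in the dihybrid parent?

trans

The two most frequent classes are B f (346) and b F (288); these are the parental (non-recombinant) types.
So the F1 carried B f on one chromosome and b F on the other — the recessive alleles are on opposite chromosomes (trans / repulsion).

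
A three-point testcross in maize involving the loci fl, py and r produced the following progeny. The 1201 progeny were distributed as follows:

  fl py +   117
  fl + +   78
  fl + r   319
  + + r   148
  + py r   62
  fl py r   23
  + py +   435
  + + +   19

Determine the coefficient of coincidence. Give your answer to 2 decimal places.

0.90

The two most frequent reciprocal classes, fl + r and + py +, are the parental types, so the F1 was fl + r / + py +.
The two rarest classes, fl py r and + + +, are the double crossovers. Comparing them with the parentals, only the py allele has switched, so py is the middle locus and the order is r – py – fl.
r–py: (140 + 42)/1201 = 0.1515; py–fl: (265 + 42)/1201 = 0.2556.
Expected DCO frequency = 0.1515 × 0.2556 ≈ 0.03872; observed = 42/1201 ≈ 0.03497.
Coefficient of coincidence = 0.03497/0.03872 ≈ 0.90.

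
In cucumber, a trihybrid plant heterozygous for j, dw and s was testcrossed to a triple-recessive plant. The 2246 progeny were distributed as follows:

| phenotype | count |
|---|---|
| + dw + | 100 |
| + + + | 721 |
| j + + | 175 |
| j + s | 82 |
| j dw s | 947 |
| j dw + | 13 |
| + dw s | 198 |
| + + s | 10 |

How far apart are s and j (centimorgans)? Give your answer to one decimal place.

17.6 centimorgans

The two most frequent reciprocal classes, + + + and j dw s, are the parental types, so the F1 was + + + / j dw s.
The two rarest classes, + + s and j dw +, are the double crossovers. Comparing them with the parentals, only the s allele has switched, so s is the middle locus and the order is j – s – dw.
Crossovers in the j–s interval produce the single-crossover classes j + + and + dw s (175 + 198 = 373) plus the double crossovers (23).
RF(j–s) = (373 + 23) / 2246 = 396/2246 = 0.1763 → 17.6 centimorgans.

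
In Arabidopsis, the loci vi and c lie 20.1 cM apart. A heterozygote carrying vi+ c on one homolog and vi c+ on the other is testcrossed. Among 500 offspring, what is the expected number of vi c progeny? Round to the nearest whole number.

50

A map distance of 20.1 cM corresponds to a recombination frequency of 0.201.
The F1 is vi+ c / vi c+, so vi c is a recombinant gamete class with expected frequency r/2 = 0.201/2 = 0.1005.
Expected number = 0.1005 × 500 = 50.25 ≈ 50.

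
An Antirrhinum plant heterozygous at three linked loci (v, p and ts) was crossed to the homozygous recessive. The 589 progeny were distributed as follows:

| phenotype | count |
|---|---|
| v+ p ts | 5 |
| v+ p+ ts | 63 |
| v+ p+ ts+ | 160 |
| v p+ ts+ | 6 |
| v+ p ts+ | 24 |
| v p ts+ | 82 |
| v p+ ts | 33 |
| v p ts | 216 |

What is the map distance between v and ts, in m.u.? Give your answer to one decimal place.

The two most frequent reciprocal classes, v+ p+ ts+ and v p ts, are the parental types, so the F1 was v+ p+ ts+ / v p ts.
The two rarest classes, v p+ ts+ and v+ p ts, are the double crossovers. Comparing them with the parentals, only the v allele has switched, so v is the middle locus and the order is p – v – ts.
Crossovers in the v–ts interval produce the single-crossover classes v+ p+ ts and v p ts+ (63 + 82 = 145) plus the double crossovers (11).
RF(v–ts) = (145 + 11) / 589 = 156/589 = 0.2649 → 26.5 m.u.

26.5 m.u.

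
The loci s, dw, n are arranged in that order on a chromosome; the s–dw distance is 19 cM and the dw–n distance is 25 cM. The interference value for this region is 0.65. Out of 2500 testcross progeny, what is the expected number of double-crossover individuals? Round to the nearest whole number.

42

Map distances give recombination frequencies of 0.190 and 0.250 for the two intervals.
With interference 0.65 (so coincidence = 0.35), expected double-crossover frequency = 0.190 × 0.250 × 0.35 = 0.01662.
Expected number = 0.01662 × 2500 = 41.56 ≈ 42.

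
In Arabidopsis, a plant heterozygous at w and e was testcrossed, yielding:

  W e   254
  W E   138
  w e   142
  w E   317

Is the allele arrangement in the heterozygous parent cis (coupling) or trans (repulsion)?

The two most frequent classes are W e (254) and w E (317); these are the parental (non-recombinant) types.
So the F1 carried W e on one chromosome and w E on the other — the recessive alleles are on opposite chromosomes (trans / repulsion).

trans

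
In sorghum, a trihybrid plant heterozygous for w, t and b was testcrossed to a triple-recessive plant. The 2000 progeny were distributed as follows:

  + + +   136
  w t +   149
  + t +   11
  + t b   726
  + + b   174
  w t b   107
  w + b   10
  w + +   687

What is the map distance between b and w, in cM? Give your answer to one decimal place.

13.2 cM

The two most frequent reciprocal classes, w + + and + t b, are the parental types, so the F1 was w + + / + t b.
The two rarest classes, w + b and + t +, are the double crossovers. Comparing them with the parentals, only the b allele has switched, so b is the middle locus and the order is t – b – w.
Crossovers in the b–w interval produce the single-crossover classes + + + and w t b (136 + 107 = 243) plus the double crossovers (21).
RF(b–w) = (243 + 21) / 2000 = 264/2000 = 0.1320 → 13.2 cM.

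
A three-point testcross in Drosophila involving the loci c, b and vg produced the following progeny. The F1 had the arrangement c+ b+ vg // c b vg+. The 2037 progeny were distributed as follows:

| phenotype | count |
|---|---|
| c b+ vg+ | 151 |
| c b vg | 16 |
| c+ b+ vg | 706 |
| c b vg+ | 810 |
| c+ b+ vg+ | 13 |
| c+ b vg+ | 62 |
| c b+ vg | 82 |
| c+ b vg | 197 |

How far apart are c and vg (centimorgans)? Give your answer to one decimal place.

The two rarest classes, c+ b+ vg+ and c b vg, are the double crossovers. Comparing them with the parentals, only the vg allele has switched, so vg is the middle locus and the order is c – vg – b.
Crossovers in the c–vg interval produce the single-crossover classes c b+ vg and c+ b vg+ (82 + 62 = 144) plus the double crossovers (29).
RF(c–vg) = (144 + 29) / 2037 = 173/2037 = 0.0849 → 8.5 centimorgans.

8.5 centimorgans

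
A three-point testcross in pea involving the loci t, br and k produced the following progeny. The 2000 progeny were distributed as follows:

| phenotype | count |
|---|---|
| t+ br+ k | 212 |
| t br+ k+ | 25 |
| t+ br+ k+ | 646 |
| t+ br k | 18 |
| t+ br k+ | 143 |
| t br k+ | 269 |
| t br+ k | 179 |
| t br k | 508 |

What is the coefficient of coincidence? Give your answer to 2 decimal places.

0.45

The two most frequent reciprocal classes, t br k and t+ br+ k+, are the parental types, so the F1 was t br k / t+ br+ k+.
The two rarest classes, t+ br k and t br+ k+, are the double crossovers. Comparing them with the parentals, only the t allele has switched, so t is the middle locus and the order is k – t – br.
k–t: (481 + 43)/2000 = 0.2620; t–br: (322 + 43)/2000 = 0.1825.
Expected DCO frequency = 0.2620 × 0.1825 ≈ 0.04782; observed = 43/2000 ≈ 0.02150.
Coefficient of coincidence = 0.02150/0.04782 ≈ 0.45.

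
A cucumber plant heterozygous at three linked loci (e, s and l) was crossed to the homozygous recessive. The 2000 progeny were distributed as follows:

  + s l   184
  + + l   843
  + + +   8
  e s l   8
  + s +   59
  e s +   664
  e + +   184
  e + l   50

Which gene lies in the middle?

The two most frequent reciprocal classes, e s + and + + l, are the parental types, so the F1 was e s + / + + l.
The two rarest classes, e s l and + + +, are the double crossovers. Comparing them with the parentals, only the l allele has switched, so l is the middle locus and the order is s – l – e.

l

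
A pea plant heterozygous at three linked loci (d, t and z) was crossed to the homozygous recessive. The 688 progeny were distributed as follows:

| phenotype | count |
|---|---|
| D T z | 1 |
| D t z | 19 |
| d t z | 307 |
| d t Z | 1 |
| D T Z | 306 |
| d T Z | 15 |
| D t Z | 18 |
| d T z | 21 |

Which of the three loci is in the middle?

z

The two most frequent reciprocal classes, D T Z and d t z, are the parental types, so the F1 was D T Z / d t z.
The two rarest classes, D T z and d t Z, are the double crossovers. Comparing them with the parentals, only the z allele has switched, so z is the middle locus and the order is t – z – d.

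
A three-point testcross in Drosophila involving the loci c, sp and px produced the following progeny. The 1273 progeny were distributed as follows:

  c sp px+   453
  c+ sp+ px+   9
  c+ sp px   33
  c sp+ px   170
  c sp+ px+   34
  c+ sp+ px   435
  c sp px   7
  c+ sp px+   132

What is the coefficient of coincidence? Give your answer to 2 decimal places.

The two most frequent reciprocal classes, c sp px+ and c+ sp+ px, are the parental types, so the F1 was c sp px+ / c+ sp+ px.
The two rarest classes, c sp px and c+ sp+ px+, are the double crossovers. Comparing them with the parentals, only the px allele has switched, so px is the middle locus and the order is c – px – sp.
c–px: (302 + 16)/1273 = 0.2498; px–sp: (67 + 16)/1273 = 0.0652.
Expected DCO frequency = 0.2498 × 0.0652 ≈ 0.01629; observed = 16/1273 ≈ 0.01257.
Coefficient of coincidence = 0.01257/0.01629 ≈ 0.77.

0.77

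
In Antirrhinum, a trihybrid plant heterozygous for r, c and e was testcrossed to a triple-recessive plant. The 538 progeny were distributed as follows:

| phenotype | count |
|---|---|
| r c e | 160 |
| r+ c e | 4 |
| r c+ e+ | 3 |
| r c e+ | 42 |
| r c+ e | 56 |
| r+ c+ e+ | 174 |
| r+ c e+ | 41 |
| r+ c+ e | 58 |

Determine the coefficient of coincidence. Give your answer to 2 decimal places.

0.34

The two most frequent reciprocal classes, r c e and r+ c+ e+, are the parental types, so the F1 was r c e / r+ c+ e+.
The two rarest classes, r+ c e and r c+ e+, are the double crossovers. Comparing them with the parentals, only the r allele has switched, so r is the middle locus and the order is e – r – c.
e–r: (100 + 7)/538 = 0.1989; r–c: (97 + 7)/538 = 0.1933.
Expected DCO frequency = 0.1989 × 0.1933 ≈ 0.03845; observed = 7/538 ≈ 0.01301.
Coefficient of coincidence = 0.01301/0.03845 ≈ 0.34.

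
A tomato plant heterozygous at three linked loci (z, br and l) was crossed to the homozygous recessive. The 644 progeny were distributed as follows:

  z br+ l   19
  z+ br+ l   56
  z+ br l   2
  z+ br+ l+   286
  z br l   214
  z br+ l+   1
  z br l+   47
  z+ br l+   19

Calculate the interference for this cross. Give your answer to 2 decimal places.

The two most frequent reciprocal classes, z+ br+ l+ and z br l, are the parental types, so the F1 was z+ br+ l+ / z br l.
The two rarest classes, z br+ l+ and z+ br l, are the double crossovers. Comparing them with the parentals, only the z allele has switched, so z is the middle locus and the order is br – z – l.
br–z: (38 + 3)/644 = 0.0637; z–l: (103 + 3)/644 = 0.1646.
Expected DCO frequency = 0.0637 × 0.1646 ≈ 0.01049; observed = 3/644 ≈ 0.00466.
Coefficient of coincidence = 0.00466/0.01049 ≈ 0.44; interference = 1 − 0.44 = 0.56.

0.56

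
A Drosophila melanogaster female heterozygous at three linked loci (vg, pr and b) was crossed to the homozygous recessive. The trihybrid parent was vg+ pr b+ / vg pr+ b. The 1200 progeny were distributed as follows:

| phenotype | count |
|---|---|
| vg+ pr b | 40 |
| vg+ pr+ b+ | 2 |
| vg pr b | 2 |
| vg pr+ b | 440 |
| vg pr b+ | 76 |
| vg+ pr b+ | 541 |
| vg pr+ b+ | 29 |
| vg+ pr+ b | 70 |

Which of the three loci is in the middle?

pr

The two rarest classes, vg+ pr+ b+ and vg pr b, are the double crossovers. Comparing them with the parentals, only the pr allele has switched, so pr is the middle locus and the order is vg – pr – b.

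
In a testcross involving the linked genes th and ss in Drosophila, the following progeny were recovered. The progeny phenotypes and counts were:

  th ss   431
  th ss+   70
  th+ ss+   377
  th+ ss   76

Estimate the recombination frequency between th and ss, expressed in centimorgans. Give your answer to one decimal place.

15.3 centimorgans

The two most frequent classes, th+ ss+ (377) and th ss (431), are the parental types, so the F1 was th+ ss+ / th ss.
The recombinant classes are th+ ss and th ss+: 76 + 70 = 146.
Recombination frequency = 146/954 = 0.1530 ≈ 15.3%, i.e. 15.3 centimorgans.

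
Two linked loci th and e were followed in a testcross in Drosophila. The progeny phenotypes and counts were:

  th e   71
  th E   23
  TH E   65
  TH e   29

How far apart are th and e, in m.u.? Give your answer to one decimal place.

The two most frequent classes, TH E (65) and th e (71), are the parental types, so the F1 was TH E / th e.
The recombinant classes are TH e and th E: 29 + 23 = 52.
Recombination frequency = 52/188 = 0.2766 ≈ 27.7%, i.e. 27.7 m.u.

27.7 m.u.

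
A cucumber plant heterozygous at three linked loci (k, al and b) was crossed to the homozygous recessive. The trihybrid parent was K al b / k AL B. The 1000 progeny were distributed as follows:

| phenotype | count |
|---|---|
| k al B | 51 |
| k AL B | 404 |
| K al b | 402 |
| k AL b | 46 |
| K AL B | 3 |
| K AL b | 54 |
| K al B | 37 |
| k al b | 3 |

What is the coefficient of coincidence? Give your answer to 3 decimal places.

The two rarest classes, k al b and K AL B, are the double crossovers. Comparing them with the parentals, only the k allele has switched, so k is the middle locus and the order is b – k – al.
b–k: (83 + 6)/1000 = 0.0890; k–al: (105 + 6)/1000 = 0.1110.
Expected DCO frequency = 0.0890 × 0.1110 ≈ 0.00988; observed = 6/1000 ≈ 0.00600.
Coefficient of coincidence = 0.00600/0.00988 ≈ 0.607.

0.607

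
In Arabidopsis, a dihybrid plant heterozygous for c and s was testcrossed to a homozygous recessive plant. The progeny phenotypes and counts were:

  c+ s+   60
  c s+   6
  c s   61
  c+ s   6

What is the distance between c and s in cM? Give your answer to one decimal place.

The two most frequent classes, c+ s+ (60) and c s (61), are the parental types, so the F1 was c+ s+ / c s.
The recombinant classes are c+ s and c s+: 6 + 6 = 12.
Recombination frequency = 12/133 = 0.0902 ≈ 9.0%, i.e. 9.0 cM.

9.0 cM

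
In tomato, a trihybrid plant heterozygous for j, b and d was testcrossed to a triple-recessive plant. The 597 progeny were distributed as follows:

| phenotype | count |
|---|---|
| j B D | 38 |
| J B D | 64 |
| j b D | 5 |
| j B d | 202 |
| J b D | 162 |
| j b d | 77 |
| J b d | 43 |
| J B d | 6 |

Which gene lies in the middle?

j

The two most frequent reciprocal classes, j B d and J b D, are the parental types, so the F1 was j B d / J b D.
The two rarest classes, J B d and j b D, are the double crossovers. Comparing them with the parentals, only the j allele has switched, so j is the middle locus and the order is b – j – d.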